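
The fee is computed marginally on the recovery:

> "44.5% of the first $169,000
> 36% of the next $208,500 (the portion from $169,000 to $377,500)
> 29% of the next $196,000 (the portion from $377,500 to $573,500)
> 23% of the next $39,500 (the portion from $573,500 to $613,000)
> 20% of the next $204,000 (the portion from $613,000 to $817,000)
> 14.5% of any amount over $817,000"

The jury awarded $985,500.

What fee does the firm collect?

$281,422.50

First $169,000 at 44.5% = $75,205.00
Next $208,500 at 36% = $75,060.00
Next $196,000 at 29% = $56,840.00
Next $39,500 at 23% = $9,085.00
Next $204,000 at 20% = $40,800.00
Remaining $168,500 at 14.5% = $24,432.50
Fee: $75,205.00 + $75,060.00 + $56,840.00 + $9,085.00 + $40,800.00 + $24,432.50 = $281,422.50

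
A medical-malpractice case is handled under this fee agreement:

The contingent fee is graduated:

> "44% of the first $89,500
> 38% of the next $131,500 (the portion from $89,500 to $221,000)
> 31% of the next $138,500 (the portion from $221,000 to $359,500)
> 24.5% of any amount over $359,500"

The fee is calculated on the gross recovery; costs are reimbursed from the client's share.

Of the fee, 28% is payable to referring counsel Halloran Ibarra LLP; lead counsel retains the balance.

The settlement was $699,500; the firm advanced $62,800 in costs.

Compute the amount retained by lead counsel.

Fee base is the gross recovery, $699,500; costs are reimbursed separately.
First $89,500 at 44% = $39,380.00
Next $131,500 at 38% = $49,970.00
Next $138,500 at 31% = $42,935.00
Remaining $340,000 at 24.5% = $83,300.00
Fee: $39,380.00 + $49,970.00 + $42,935.00 + $83,300.00 = $215,585.00
Referral share: 28% of $215,585.00 = $60,363.80; lead counsel retains $215,585.00 − $60,363.80 = $155,221.20.

$155,221.20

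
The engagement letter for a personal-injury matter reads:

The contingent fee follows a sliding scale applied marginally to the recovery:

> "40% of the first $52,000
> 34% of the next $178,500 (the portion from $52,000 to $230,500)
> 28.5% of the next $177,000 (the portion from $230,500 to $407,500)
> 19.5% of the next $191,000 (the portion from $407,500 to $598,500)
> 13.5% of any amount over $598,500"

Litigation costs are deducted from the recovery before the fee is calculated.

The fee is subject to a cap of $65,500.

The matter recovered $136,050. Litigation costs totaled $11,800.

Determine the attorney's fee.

$45,365.00

Fee base (net of costs): $136,050 − $11,800 = $124,250
First $52,000 at 40% = $20,800.00
Remaining $72,250 at 34% = $24,565.00
Fee: $20,800.00 + $24,565.00 = $45,365.00
$45,365.00 is under the $65,500 cap.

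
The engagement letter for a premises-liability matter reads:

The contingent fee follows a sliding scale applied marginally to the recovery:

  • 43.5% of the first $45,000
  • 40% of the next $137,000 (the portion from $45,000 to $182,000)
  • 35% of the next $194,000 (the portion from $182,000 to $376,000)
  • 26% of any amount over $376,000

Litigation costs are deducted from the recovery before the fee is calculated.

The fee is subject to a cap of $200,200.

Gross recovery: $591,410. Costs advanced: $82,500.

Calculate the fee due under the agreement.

Fee base (net of costs): $591,410 − $82,500 = $508,910
First $45,000 at 43.5% = $19,575.00
Next $137,000 at 40% = $54,800.00
Next $194,000 at 35% = $67,900.00
Remaining $132,910 at 26% = $34,556.60
Fee: $19,575.00 + $54,800.00 + $67,900.00 + $34,556.60 = $176,831.60
$176,831.60 is under the $200,200 cap.

$176,831.60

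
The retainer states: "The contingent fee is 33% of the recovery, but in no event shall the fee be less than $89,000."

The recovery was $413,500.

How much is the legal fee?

$136,455.00

33% of $413,500 = $136,455.00
That exceeds the $89,000 minimum.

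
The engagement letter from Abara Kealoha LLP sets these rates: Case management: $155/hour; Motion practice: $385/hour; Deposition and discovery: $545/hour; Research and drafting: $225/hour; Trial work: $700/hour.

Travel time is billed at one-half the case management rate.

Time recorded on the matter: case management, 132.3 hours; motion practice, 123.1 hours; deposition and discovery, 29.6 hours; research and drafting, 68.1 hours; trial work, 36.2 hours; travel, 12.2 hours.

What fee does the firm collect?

Case management: 132.3 × $155 = $20,506.50
Motion practice: 123.1 × $385 = $47,393.50
Deposition and discovery: 29.6 × $545 = $16,132.00
Research and drafting: 68.1 × $225 = $15,322.50
Trial work: 36.2 × $700 = $25,340.00
Subtotal: $20,506.50 + $47,393.50 + $16,132.00 + $15,322.50 + $25,340.00 = $124,694.50
Travel: 12.2 × ($155 ÷ 2) = 12.2 × $77.50 = $945.50
Total: $124,694.50 + $945.50 = $125,640.00

$125,640.00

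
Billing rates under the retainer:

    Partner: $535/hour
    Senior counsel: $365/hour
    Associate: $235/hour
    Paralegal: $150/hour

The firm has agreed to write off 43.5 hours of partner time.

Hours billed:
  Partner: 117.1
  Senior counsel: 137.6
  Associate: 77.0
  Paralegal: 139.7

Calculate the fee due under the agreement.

$128,650.00

Partner: 117.1 × $535 = $62,648.50
Senior counsel: 137.6 × $365 = $50,224.00
Associate: 77.0 × $235 = $18,095.00
Paralegal: 139.7 × $150 = $20,955.00
Subtotal: $151,922.50
Write-off: 43.5 × $535 = $23,272.50
Total: $151,922.50 − $23,272.50 = $128,650.00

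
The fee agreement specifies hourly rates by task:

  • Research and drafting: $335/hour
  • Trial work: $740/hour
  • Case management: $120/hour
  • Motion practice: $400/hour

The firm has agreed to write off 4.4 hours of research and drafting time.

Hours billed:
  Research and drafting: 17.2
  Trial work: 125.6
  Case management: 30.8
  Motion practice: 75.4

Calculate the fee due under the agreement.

Research and drafting: 17.2 × $335 = $5,762.00
Trial work: 125.6 × $740 = $92,944.00
Case management: 30.8 × $120 = $3,696.00
Motion practice: 75.4 × $400 = $30,160.00
Subtotal: $132,562.00
Write-off: 4.4 × $335 = $1,474.00
Total: $132,562.00 − $1,474.00 = $131,088.00

$131,088.00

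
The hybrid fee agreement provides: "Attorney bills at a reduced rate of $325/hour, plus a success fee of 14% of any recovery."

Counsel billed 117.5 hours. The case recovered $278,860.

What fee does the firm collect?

Hourly: 117.5 × $325 = $38,187.50
Success fee: 14% of $278,860 = $39,040.40
Total: $38,187.50 + $39,040.40 = $77,227.90

$77,227.90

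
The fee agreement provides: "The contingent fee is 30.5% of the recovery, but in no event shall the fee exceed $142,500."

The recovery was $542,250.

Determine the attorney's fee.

$142,500.00

30.5% of $542,250 = $165,386.25
That exceeds the $142,500 cap, so the fee is capped at $142,500.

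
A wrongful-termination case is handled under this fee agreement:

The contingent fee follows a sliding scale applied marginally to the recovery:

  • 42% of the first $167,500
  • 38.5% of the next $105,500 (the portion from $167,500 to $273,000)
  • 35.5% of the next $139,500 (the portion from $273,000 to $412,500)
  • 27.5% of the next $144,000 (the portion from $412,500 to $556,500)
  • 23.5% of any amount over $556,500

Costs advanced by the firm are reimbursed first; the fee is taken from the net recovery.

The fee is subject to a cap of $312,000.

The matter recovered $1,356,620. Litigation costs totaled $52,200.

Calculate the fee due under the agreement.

Fee base (net of costs): $1,356,620 − $52,200 = $1,304,420
First $167,500 at 42% = $70,350.00
Next $105,500 at 38.5% = $40,617.50
Next $139,500 at 35.5% = $49,522.50
Next $144,000 at 27.5% = $39,600.00
Remaining $747,920 at 23.5% = $175,761.20
Fee: $70,350.00 + $40,617.50 + $49,522.50 + $39,600.00 + $175,761.20 = $375,851.20
$375,851.20 exceeds the $312,000 cap, so the fee is capped at $312,000.00.

$312,000.00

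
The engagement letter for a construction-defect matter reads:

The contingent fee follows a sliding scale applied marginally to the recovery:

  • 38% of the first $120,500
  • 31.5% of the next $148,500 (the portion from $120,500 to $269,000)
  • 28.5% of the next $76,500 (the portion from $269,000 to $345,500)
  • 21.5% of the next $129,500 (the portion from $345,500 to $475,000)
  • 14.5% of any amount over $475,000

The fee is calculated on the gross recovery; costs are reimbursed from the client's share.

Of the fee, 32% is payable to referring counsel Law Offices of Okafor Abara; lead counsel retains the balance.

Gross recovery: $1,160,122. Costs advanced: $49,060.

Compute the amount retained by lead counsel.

Fee base is the gross recovery, $1,160,122; costs are reimbursed separately.
First $120,500 at 38% = $45,790.00
Next $148,500 at 31.5% = $46,777.50
Next $76,500 at 28.5% = $21,802.50
Next $129,500 at 21.5% = $27,842.50
Remaining $685,122 at 14.5% = $99,342.69
Fee: $45,790.00 + $46,777.50 + $21,802.50 + $27,842.50 + $99,342.69 = $241,555.19
Referral share: 32% of $241,555.19 = $77,297.66; lead counsel retains $241,555.19 − $77,297.66 = $164,257.53.

$164,257.53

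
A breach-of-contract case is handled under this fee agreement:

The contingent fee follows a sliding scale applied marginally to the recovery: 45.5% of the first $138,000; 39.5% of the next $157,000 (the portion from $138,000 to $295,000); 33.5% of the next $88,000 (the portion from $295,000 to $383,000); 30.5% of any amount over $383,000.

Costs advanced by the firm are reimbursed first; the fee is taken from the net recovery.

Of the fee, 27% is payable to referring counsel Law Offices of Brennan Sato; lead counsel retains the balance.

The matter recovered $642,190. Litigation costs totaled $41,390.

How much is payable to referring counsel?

$59,592.78

Fee base (net of costs): $642,190 − $41,390 = $600,800
First $138,000 at 45.5% = $62,790.00
Next $157,000 at 39.5% = $62,015.00
Next $88,000 at 33.5% = $29,480.00
Remaining $217,800 at 30.5% = $66,429.00
Fee: $62,790.00 + $62,015.00 + $29,480.00 + $66,429.00 = $220,714.00
Referral share: 27% of $220,714.00 = $59,592.78; lead counsel retains $220,714.00 − $59,592.78 = $161,121.22.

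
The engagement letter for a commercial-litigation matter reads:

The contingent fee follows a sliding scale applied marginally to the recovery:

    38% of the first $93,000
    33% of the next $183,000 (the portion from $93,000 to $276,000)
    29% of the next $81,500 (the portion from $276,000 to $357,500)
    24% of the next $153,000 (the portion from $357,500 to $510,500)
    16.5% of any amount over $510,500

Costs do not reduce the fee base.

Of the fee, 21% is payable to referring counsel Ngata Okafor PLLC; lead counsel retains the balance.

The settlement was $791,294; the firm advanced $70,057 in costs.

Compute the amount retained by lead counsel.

Fee base is the gross recovery, $791,294; costs are reimbursed separately.
First $93,000 at 38% = $35,340.00
Next $183,000 at 33% = $60,390.00
Next $81,500 at 29% = $23,635.00
Next $153,000 at 24% = $36,720.00
Remaining $280,794 at 16.5% = $46,331.01
Fee: $35,340.00 + $60,390.00 + $23,635.00 + $36,720.00 + $46,331.01 = $202,416.01
Referral share: 21% of $202,416.01 = $42,507.36; lead counsel retains $202,416.01 − $42,507.36 = $159,908.65.

$159,908.65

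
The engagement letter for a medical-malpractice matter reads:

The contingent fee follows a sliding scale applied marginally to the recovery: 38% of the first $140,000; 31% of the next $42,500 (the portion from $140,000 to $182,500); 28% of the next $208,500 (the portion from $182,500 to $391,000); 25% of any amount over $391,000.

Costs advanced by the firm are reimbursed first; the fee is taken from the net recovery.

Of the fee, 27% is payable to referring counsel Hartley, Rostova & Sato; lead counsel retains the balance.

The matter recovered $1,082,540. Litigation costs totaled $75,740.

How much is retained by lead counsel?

Fee base (net of costs): $1,082,540 − $75,740 = $1,006,800
First $140,000 at 38% = $53,200.00
Next $42,500 at 31% = $13,175.00
Next $208,500 at 28% = $58,380.00
Remaining $615,800 at 25% = $153,950.00
Fee: $53,200.00 + $13,175.00 + $58,380.00 + $153,950.00 = $278,705.00
Referral share: 27% of $278,705.00 = $75,250.35; lead counsel retains $278,705.00 − $75,250.35 = $203,454.65.

$203,454.65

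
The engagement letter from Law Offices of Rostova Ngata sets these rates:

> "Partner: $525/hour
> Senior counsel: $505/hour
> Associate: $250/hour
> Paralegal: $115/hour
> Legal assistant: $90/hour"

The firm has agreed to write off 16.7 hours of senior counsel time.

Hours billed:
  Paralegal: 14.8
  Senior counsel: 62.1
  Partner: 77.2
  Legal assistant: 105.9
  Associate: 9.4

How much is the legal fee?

$77,040.00

Partner: 77.2 × $525 = $40,530.00
Senior counsel: 62.1 × $505 = $31,360.50
Associate: 9.4 × $250 = $2,350.00
Paralegal: 14.8 × $115 = $1,702.00
Legal assistant: 105.9 × $90 = $9,531.00
Subtotal: $85,473.50
Write-off: 16.7 × $505 = $8,433.50
Total: $85,473.50 − $8,433.50 = $77,040.00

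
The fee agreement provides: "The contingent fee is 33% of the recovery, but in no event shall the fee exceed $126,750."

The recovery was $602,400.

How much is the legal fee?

33% of $602,400 = $198,792.00
That exceeds the $126,750 cap, so the fee is capped at $126,750.

$126,750.00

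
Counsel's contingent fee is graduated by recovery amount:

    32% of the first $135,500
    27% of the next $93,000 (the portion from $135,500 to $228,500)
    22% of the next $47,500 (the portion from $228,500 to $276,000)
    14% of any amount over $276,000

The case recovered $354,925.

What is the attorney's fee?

First $135,500 at 32% = $43,360.00
Next $93,000 at 27% = $25,110.00
Next $47,500 at 22% = $10,450.00
Remaining $78,925 at 14% = $11,049.50
Fee: $43,360.00 + $25,110.00 + $10,450.00 + $11,049.50 = $89,969.50

$89,969.50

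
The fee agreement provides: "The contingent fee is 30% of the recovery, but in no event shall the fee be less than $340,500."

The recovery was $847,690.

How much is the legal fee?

$340,500.00

30% of $847,690 = $254,307.00
That is below the $340,500 minimum, so the minimum applies.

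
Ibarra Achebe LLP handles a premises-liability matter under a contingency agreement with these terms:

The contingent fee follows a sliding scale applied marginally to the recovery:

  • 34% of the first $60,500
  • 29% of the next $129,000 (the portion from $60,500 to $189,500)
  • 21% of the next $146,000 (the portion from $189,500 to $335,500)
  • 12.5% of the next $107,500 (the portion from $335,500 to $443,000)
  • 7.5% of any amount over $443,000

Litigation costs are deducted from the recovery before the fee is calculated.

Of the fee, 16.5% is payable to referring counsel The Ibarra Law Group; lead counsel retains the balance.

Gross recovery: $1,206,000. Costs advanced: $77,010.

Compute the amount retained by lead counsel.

Fee base (net of costs): $1,206,000 − $77,010 = $1,128,990
First $60,500 at 34% = $20,570.00
Next $129,000 at 29% = $37,410.00
Next $146,000 at 21% = $30,660.00
Next $107,500 at 12.5% = $13,437.50
Remaining $685,990 at 7.5% = $51,449.25
Fee: $20,570.00 + $37,410.00 + $30,660.00 + $13,437.50 + $51,449.25 = $153,526.75
Referral share: 16.5% of $153,526.75 = $25,331.91; lead counsel retains $153,526.75 − $25,331.91 = $128,194.84.

$128,194.84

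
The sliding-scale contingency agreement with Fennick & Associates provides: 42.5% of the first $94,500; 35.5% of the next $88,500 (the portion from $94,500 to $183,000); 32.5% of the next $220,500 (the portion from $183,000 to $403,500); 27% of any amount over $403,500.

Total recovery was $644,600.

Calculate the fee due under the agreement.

First $94,500 at 42.5% = $40,162.50
Next $88,500 at 35.5% = $31,417.50
Next $220,500 at 32.5% = $71,662.50
Remaining $241,100 at 27% = $65,097.00
Fee: $40,162.50 + $31,417.50 + $71,662.50 + $65,097.00 = $208,339.50

$208,339.50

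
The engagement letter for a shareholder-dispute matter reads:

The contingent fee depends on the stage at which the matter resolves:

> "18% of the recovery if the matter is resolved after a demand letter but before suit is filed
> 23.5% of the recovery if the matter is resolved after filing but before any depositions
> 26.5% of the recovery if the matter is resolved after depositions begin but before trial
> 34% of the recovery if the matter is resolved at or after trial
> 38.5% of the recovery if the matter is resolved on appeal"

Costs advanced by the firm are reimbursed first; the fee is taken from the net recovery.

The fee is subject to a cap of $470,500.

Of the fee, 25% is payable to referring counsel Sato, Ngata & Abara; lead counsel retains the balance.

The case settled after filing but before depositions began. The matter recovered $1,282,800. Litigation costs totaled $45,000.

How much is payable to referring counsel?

Fee base (net of costs): $1,282,800 − $45,000 = $1,237,800
The matter settled after filing but before depositions began, so the 23.5% rate applies.
$1,237,800 × 23.5% = $290,883.00
$290,883.00 is under the $470,500 cap.
Referral share: 25% of $290,883.00 = $72,720.75; lead counsel retains $290,883.00 − $72,720.75 = $218,162.25.

$72,720.75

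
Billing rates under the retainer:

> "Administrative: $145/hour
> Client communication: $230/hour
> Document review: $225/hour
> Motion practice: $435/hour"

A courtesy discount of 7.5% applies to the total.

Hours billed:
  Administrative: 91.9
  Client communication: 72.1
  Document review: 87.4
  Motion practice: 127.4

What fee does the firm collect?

Administrative: 91.9 × $145 = $13,325.50
Client communication: 72.1 × $230 = $16,583.00
Document review: 87.4 × $225 = $19,665.00
Motion practice: 127.4 × $435 = $55,419.00
Subtotal: $104,992.50
Less 7.5% discount: −$7,874.44
Total: $104,992.50 − $7,874.44 = $97,118.06

$97,118.06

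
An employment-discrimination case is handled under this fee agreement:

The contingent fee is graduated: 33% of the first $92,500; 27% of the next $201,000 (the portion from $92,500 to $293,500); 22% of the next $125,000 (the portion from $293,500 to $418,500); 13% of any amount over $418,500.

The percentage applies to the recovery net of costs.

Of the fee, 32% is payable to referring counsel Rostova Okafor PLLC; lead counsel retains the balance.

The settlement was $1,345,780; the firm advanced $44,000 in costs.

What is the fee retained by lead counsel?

$154,442.55

Fee base (net of costs): $1,345,780 − $44,000 = $1,301,780
First $92,500 at 33% = $30,525.00
Next $201,000 at 27% = $54,270.00
Next $125,000 at 22% = $27,500.00
Remaining $883,280 at 13% = $114,826.40
Fee: $30,525.00 + $54,270.00 + $27,500.00 + $114,826.40 = $227,121.40
Referral share: 32% of $227,121.40 = $72,678.85; lead counsel retains $227,121.40 − $72,678.85 = $154,442.55.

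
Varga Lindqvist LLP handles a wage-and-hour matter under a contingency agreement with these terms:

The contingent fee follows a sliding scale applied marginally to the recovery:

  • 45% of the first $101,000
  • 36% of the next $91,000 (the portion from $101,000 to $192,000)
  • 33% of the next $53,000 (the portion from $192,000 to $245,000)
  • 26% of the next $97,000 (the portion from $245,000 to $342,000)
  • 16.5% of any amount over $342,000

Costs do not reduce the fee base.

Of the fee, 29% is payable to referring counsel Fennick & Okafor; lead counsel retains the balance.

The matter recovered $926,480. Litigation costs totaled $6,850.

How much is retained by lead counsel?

$154,325.03

Fee base is the gross recovery, $926,480; costs are reimbursed separately.
First $101,000 at 45% = $45,450.00
Next $91,000 at 36% = $32,760.00
Next $53,000 at 33% = $17,490.00
Next $97,000 at 26% = $25,220.00
Remaining $584,480 at 16.5% = $96,439.20
Fee: $45,450.00 + $32,760.00 + $17,490.00 + $25,220.00 + $96,439.20 = $217,359.20
Referral share: 29% of $217,359.20 = $63,034.17; lead counsel retains $217,359.20 − $63,034.17 = $154,325.03.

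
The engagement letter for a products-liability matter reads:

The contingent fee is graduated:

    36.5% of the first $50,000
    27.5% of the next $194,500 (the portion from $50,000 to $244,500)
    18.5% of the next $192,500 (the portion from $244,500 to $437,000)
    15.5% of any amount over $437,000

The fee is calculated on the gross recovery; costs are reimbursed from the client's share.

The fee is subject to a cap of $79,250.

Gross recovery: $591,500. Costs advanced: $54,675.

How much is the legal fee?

$79,250.00

Fee base is the gross recovery, $591,500; costs are reimbursed separately.
First $50,000 at 36.5% = $18,250.00
Next $194,500 at 27.5% = $53,487.50
Next $192,500 at 18.5% = $35,612.50
Remaining $154,500 at 15.5% = $23,947.50
Fee: $18,250.00 + $53,487.50 + $35,612.50 + $23,947.50 = $131,297.50
$131,297.50 exceeds the $79,250 cap, so the fee is capped at $79,250.00.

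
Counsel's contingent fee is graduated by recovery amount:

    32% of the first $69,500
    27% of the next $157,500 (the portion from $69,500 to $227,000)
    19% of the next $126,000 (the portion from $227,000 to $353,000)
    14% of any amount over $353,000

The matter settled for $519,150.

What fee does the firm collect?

First $69,500 at 32% = $22,240.00
Next $157,500 at 27% = $42,525.00
Next $126,000 at 19% = $23,940.00
Remaining $166,150 at 14% = $23,261.00
Fee: $22,240.00 + $42,525.00 + $23,940.00 + $23,261.00 = $111,966.00

$111,966.00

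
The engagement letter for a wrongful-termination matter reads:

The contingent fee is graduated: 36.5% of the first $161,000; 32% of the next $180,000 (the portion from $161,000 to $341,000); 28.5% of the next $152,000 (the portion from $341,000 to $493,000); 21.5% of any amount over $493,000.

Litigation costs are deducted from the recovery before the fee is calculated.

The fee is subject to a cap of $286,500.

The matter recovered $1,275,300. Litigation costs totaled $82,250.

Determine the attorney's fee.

Fee base (net of costs): $1,275,300 − $82,250 = $1,193,050
First $161,000 at 36.5% = $58,765.00
Next $180,000 at 32% = $57,600.00
Next $152,000 at 28.5% = $43,320.00
Remaining $700,050 at 21.5% = $150,510.75
Fee: $58,765.00 + $57,600.00 + $43,320.00 + $150,510.75 = $310,195.75
$310,195.75 exceeds the $286,500 cap, so the fee is capped at $286,500.00.

$286,500.00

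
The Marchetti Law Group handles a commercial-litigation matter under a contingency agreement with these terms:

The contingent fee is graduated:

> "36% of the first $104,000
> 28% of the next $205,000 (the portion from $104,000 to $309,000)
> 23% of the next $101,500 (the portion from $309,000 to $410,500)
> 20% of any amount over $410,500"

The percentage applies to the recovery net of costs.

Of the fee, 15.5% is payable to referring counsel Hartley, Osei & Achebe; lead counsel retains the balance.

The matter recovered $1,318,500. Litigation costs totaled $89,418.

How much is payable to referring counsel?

Fee base (net of costs): $1,318,500 − $89,418 = $1,229,082
First $104,000 at 36% = $37,440.00
Next $205,000 at 28% = $57,400.00
Next $101,500 at 23% = $23,345.00
Remaining $818,582 at 20% = $163,716.40
Fee: $37,440.00 + $57,400.00 + $23,345.00 + $163,716.40 = $281,901.40
Referral share: 15.5% of $281,901.40 = $43,694.72; lead counsel retains $281,901.40 − $43,694.72 = $238,206.68.

$43,694.72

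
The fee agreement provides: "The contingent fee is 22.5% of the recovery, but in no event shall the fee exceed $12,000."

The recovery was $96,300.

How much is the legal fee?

$12,000.00

22.5% of $96,300 = $21,667.50
That exceeds the $12,000 cap, so the fee is capped at $12,000.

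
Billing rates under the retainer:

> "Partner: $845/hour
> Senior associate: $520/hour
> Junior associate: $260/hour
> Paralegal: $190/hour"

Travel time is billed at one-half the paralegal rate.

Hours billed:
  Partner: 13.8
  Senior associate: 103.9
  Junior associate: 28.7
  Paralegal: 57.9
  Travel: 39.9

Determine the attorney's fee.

Partner: 13.8 × $845 = $11,661.00
Senior associate: 103.9 × $520 = $54,028.00
Junior associate: 28.7 × $260 = $7,462.00
Paralegal: 57.9 × $190 = $11,001.00
Subtotal: $11,661.00 + $54,028.00 + $7,462.00 + $11,001.00 = $84,152.00
Travel: 39.9 × ($190 ÷ 2) = 39.9 × $95.00 = $3,790.50
Total: $84,152.00 + $3,790.50 = $87,942.50

$87,942.50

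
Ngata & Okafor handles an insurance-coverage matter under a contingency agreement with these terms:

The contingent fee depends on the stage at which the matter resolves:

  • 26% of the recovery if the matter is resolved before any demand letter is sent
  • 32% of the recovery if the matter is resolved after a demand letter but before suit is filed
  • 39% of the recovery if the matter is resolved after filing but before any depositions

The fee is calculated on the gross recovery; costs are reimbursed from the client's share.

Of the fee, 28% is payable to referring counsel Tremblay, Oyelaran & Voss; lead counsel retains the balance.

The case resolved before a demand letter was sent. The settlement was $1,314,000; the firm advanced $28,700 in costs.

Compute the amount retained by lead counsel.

Fee base is the gross recovery, $1,314,000; costs are reimbursed separately.
The matter resolved before a demand letter was sent, so the 26% rate applies.
$1,314,000 × 26% = $341,640.00
Referral share: 28% of $341,640.00 = $95,659.20; lead counsel retains $341,640.00 − $95,659.20 = $245,980.80.

$245,980.80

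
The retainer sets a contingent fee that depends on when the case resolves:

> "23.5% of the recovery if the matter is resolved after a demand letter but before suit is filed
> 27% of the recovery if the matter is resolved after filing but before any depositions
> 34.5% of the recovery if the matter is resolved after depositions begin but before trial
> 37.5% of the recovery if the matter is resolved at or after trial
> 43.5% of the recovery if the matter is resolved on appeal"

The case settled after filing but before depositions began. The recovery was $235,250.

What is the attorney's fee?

$63,517.50

The matter settled after filing but before depositions began, so the 27% rate applies.
$235,250 × 27% = $63,517.50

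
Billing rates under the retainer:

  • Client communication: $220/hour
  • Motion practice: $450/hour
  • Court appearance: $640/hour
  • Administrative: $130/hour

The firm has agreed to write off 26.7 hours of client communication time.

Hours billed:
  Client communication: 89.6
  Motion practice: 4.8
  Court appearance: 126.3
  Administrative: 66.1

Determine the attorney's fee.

Client communication: 89.6 × $220 = $19,712.00
Motion practice: 4.8 × $450 = $2,160.00
Court appearance: 126.3 × $640 = $80,832.00
Administrative: 66.1 × $130 = $8,593.00
Subtotal: $111,297.00
Write-off: 26.7 × $220 = $5,874.00
Total: $111,297.00 − $5,874.00 = $105,423.00

$105,423.00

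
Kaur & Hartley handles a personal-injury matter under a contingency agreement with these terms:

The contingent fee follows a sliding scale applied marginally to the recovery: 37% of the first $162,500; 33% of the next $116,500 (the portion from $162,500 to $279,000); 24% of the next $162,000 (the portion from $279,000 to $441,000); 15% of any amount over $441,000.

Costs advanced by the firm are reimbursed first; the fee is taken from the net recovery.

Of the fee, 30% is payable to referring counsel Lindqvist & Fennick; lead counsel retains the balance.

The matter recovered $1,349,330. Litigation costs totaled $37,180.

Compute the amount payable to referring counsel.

$80,436.75

Fee base (net of costs): $1,349,330 − $37,180 = $1,312,150
First $162,500 at 37% = $60,125.00
Next $116,500 at 33% = $38,445.00
Next $162,000 at 24% = $38,880.00
Remaining $871,150 at 15% = $130,672.50
Fee: $60,125.00 + $38,445.00 + $38,880.00 + $130,672.50 = $268,122.50
Referral share: 30% of $268,122.50 = $80,436.75; lead counsel retains $268,122.50 − $80,436.75 = $187,685.75.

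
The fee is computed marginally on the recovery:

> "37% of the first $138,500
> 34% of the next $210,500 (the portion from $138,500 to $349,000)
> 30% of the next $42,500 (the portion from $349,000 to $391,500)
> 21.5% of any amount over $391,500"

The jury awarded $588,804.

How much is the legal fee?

First $138,500 at 37% = $51,245.00
Next $210,500 at 34% = $71,570.00
Next $42,500 at 30% = $12,750.00
Remaining $197,304 at 21.5% = $42,420.36
Fee: $51,245.00 + $71,570.00 + $12,750.00 + $42,420.36 = $177,985.36

$177,985.36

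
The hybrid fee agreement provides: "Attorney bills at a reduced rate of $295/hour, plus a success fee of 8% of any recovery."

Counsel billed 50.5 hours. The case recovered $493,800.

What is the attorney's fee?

Hourly: 50.5 × $295 = $14,897.50
Success fee: 8% of $493,800 = $39,504.00
Total: $14,897.50 + $39,504.00 = $54,401.50

$54,401.50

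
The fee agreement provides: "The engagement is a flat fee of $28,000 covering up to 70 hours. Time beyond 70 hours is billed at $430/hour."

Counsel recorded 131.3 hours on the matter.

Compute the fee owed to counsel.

Flat fee: $28,000.00
Excess hours: 131.3 − 70 = 61.3
Overrun: 61.3 × $430 = $26,359.00
Total: $28,000.00 + $26,359.00 = $54,359.00

$54,359.00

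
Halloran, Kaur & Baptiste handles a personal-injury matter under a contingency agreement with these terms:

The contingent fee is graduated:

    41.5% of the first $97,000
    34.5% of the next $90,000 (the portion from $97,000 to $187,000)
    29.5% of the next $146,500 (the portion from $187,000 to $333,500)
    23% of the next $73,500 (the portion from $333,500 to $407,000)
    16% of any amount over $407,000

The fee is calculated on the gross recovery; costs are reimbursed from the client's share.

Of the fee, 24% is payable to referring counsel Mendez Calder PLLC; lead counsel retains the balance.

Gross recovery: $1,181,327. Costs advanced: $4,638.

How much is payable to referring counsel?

$61,276.76

Fee base is the gross recovery, $1,181,327; costs are reimbursed separately.
First $97,000 at 41.5% = $40,255.00
Next $90,000 at 34.5% = $31,050.00
Next $146,500 at 29.5% = $43,217.50
Next $73,500 at 23% = $16,905.00
Remaining $774,327 at 16% = $123,892.32
Fee: $40,255.00 + $31,050.00 + $43,217.50 + $16,905.00 + $123,892.32 = $255,319.82
Referral share: 24% of $255,319.82 = $61,276.76; lead counsel retains $255,319.82 − $61,276.76 = $194,043.06.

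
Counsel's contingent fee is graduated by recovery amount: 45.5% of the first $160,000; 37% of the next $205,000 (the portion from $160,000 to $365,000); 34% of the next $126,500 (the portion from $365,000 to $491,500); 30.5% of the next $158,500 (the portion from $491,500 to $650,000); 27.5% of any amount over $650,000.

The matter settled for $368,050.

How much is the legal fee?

First $160,000 at 45.5% = $72,800.00
Next $205,000 at 37% = $75,850.00
Remaining $3,050 at 34% = $1,037.00
Fee: $72,800.00 + $75,850.00 + $1,037.00 = $149,687.00

$149,687.00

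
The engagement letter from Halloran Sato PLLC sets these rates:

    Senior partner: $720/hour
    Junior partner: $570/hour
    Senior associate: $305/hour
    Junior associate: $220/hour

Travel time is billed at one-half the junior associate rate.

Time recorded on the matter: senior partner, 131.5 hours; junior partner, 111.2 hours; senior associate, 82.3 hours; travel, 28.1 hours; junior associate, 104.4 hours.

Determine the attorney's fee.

$209,224.50

Senior partner: 131.5 × $720 = $94,680.00
Junior partner: 111.2 × $570 = $63,384.00
Senior associate: 82.3 × $305 = $25,101.50
Junior associate: 104.4 × $220 = $22,968.00
Subtotal: $94,680.00 + $63,384.00 + $25,101.50 + $22,968.00 = $206,133.50
Travel: 28.1 × ($220 ÷ 2) = 28.1 × $110.00 = $3,091.00
Total: $206,133.50 + $3,091.00 = $209,224.50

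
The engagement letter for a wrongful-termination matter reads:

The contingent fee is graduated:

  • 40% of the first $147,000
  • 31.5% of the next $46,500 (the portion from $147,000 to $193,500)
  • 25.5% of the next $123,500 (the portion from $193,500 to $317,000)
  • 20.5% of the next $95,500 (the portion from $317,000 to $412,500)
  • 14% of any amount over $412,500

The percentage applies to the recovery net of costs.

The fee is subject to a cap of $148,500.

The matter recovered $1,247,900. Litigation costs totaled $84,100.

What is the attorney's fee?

$148,500.00

Fee base (net of costs): $1,247,900 − $84,100 = $1,163,800
First $147,000 at 40% = $58,800.00
Next $46,500 at 31.5% = $14,647.50
Next $123,500 at 25.5% = $31,492.50
Next $95,500 at 20.5% = $19,577.50
Remaining $751,300 at 14% = $105,182.00
Fee: $58,800.00 + $14,647.50 + $31,492.50 + $19,577.50 + $105,182.00 = $229,699.50
$229,699.50 exceeds the $148,500 cap, so the fee is capped at $148,500.00.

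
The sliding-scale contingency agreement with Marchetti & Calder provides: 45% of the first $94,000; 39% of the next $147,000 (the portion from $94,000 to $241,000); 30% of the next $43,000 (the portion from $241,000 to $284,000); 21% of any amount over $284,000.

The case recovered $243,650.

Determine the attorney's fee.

First $94,000 at 45% = $42,300.00
Next $147,000 at 39% = $57,330.00
Remaining $2,650 at 30% = $795.00
Fee: $42,300.00 + $57,330.00 + $795.00 = $100,425.00

$100,425.00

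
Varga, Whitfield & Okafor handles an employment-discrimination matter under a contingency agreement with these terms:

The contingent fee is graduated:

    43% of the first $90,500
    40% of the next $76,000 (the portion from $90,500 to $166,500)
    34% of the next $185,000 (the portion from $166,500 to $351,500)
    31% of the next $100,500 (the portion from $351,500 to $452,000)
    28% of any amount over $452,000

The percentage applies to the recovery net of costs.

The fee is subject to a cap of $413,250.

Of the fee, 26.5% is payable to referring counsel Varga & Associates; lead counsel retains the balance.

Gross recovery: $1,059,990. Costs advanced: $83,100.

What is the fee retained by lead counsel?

Fee base (net of costs): $1,059,990 − $83,100 = $976,890
First $90,500 at 43% = $38,915.00
Next $76,000 at 40% = $30,400.00
Next $185,000 at 34% = $62,900.00
Next $100,500 at 31% = $31,155.00
Remaining $524,890 at 28% = $146,969.20
Fee: $38,915.00 + $30,400.00 + $62,900.00 + $31,155.00 + $146,969.20 = $310,339.20
$310,339.20 is under the $413,250 cap.
Referral share: 26.5% of $310,339.20 = $82,239.89; lead counsel retains $310,339.20 − $82,239.89 = $228,099.31.

$228,099.31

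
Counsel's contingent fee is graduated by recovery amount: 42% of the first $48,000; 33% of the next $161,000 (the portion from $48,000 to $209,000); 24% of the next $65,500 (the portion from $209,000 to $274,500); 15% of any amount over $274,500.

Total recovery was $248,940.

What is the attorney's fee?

First $48,000 at 42% = $20,160.00
Next $161,000 at 33% = $53,130.00
Remaining $39,940 at 24% = $9,585.60
Fee: $20,160.00 + $53,130.00 + $9,585.60 = $82,875.60

$82,875.60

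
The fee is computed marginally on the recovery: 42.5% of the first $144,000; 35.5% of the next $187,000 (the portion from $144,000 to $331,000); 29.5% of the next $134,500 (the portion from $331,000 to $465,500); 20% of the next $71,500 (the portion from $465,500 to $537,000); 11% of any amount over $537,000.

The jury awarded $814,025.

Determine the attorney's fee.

First $144,000 at 42.5% = $61,200.00
Next $187,000 at 35.5% = $66,385.00
Next $134,500 at 29.5% = $39,677.50
Next $71,500 at 20% = $14,300.00
Remaining $277,025 at 11% = $30,472.75
Fee: $61,200.00 + $66,385.00 + $39,677.50 + $14,300.00 + $30,472.75 = $212,035.25

$212,035.25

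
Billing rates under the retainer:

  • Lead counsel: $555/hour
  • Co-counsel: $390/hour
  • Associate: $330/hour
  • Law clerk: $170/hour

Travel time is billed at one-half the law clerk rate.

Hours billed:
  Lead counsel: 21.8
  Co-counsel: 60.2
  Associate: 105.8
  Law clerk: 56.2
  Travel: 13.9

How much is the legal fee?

$81,226.50

Lead counsel: 21.8 × $555 = $12,099.00
Co-counsel: 60.2 × $390 = $23,478.00
Associate: 105.8 × $330 = $34,914.00
Law clerk: 56.2 × $170 = $9,554.00
Subtotal: $12,099.00 + $23,478.00 + $34,914.00 + $9,554.00 = $80,045.00
Travel: 13.9 × ($170 ÷ 2) = 13.9 × $85.00 = $1,181.50
Total: $80,045.00 + $1,181.50 = $81,226.50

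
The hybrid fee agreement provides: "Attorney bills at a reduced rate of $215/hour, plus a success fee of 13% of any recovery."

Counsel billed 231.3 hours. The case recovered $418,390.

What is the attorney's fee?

Hourly: 231.3 × $215 = $49,729.50
Success fee: 13% of $418,390 = $54,390.70
Total: $49,729.50 + $54,390.70 = $104,120.20

$104,120.20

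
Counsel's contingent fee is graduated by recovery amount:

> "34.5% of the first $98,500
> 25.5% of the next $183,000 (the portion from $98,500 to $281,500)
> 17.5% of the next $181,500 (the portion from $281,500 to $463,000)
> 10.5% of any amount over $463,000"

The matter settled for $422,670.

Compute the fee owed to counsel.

$105,352.25

First $98,500 at 34.5% = $33,982.50
Next $183,000 at 25.5% = $46,665.00
Remaining $141,170 at 17.5% = $24,704.75
Fee: $33,982.50 + $46,665.00 + $24,704.75 = $105,352.25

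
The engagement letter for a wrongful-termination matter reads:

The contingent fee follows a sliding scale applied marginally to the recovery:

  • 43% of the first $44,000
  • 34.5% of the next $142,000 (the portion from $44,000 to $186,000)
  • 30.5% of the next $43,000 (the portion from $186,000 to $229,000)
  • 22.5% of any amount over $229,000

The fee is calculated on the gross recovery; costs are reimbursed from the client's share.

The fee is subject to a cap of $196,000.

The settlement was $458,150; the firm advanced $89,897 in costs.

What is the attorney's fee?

$132,583.75

Fee base is the gross recovery, $458,150; costs are reimbursed separately.
First $44,000 at 43% = $18,920.00
Next $142,000 at 34.5% = $48,990.00
Next $43,000 at 30.5% = $13,115.00
Remaining $229,150 at 22.5% = $51,558.75
Fee: $18,920.00 + $48,990.00 + $13,115.00 + $51,558.75 = $132,583.75
$132,583.75 is under the $196,000 cap.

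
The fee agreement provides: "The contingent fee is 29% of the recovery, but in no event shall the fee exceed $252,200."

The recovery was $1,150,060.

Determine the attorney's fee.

29% of $1,150,060 = $333,517.40
That exceeds the $252,200 cap, so the fee is capped at $252,200.

$252,200.00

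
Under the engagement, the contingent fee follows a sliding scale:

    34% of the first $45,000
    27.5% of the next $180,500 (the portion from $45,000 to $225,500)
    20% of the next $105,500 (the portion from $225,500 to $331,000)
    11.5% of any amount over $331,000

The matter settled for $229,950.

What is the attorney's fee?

First $45,000 at 34% = $15,300.00
Next $180,500 at 27.5% = $49,637.50
Remaining $4,450 at 20% = $890.00
Fee: $15,300.00 + $49,637.50 + $890.00 = $65,827.50

$65,827.50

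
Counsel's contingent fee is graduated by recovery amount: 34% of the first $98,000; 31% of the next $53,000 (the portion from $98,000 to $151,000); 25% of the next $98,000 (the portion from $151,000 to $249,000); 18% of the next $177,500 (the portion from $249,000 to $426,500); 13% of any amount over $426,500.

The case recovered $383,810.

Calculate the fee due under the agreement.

$98,515.80

First $98,000 at 34% = $33,320.00
Next $53,000 at 31% = $16,430.00
Next $98,000 at 25% = $24,500.00
Remaining $134,810 at 18% = $24,265.80
Fee: $33,320.00 + $16,430.00 + $24,500.00 + $24,265.80 = $98,515.80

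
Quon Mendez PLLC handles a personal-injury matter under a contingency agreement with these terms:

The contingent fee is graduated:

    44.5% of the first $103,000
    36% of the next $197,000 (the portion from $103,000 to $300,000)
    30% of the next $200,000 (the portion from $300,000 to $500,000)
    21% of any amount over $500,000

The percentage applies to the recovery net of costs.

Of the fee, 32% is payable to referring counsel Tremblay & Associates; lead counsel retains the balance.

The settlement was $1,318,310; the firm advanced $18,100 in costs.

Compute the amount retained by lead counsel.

Fee base (net of costs): $1,318,310 − $18,100 = $1,300,210
First $103,000 at 44.5% = $45,835.00
Next $197,000 at 36% = $70,920.00
Next $200,000 at 30% = $60,000.00
Remaining $800,210 at 21% = $168,044.10
Fee: $45,835.00 + $70,920.00 + $60,000.00 + $168,044.10 = $344,799.10
Referral share: 32% of $344,799.10 = $110,335.71; lead counsel retains $344,799.10 − $110,335.71 = $234,463.39.

$234,463.39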